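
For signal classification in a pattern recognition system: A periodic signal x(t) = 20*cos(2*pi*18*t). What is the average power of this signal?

Average power of A*cos(wt) is A^2/2.
P = 20^2 / 2 = 400/2 = 200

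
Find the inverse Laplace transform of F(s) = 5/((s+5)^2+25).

Standard pair: w/((s+a)^2+w^2) <-> e^(-at)*sin(wt)*u(t)
With a=5, w=5: f(t) = e^(-5t)*sin(5t)*u(t)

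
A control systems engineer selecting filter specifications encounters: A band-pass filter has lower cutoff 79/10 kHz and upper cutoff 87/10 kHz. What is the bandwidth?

Bandwidth = f_high - f_low
= 87/10 kHz - 79/10 kHz = 4/5 kHz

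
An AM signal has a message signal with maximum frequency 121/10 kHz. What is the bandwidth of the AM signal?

In AM (double-sideband), the bandwidth is twice the message frequency.
BW = 2 * f_m = 2 * 121/10 kHz = 121/5 kHz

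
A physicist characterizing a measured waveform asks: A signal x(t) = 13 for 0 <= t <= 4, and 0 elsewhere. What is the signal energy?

Energy = integral of |x(t)|^2 dt over the signal duration
= 13^2 * 4 = 169 * 4 = 676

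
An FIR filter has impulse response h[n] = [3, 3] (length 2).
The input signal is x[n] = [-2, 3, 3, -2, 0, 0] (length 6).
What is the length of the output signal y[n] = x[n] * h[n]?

For linear convolution, the output length is:
len(y) = len(x) + len(h) - 1 = 6 + 2 - 1 = 7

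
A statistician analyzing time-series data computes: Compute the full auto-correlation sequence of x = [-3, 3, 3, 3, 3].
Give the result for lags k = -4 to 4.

r_xx[k] = sum_m x[m]*x[m+k], indexed from 0, for k = -4 to 4:
  r_xx[-4] = x[4]*x[0] = -9
  r_xx[-3] = x[3]*x[0] + x[4]*x[1] = 0
  r_xx[-2] = x[2]*x[0] + x[3]*x[1] + x[4]*x[2] = 9
  r_xx[-1] = x[1]*x[0] + x[2]*x[1] + x[3]*x[2] + x[4]*x[3] = 18
  r_xx[0] = x[0]*x[0] + x[1]*x[1] + x[2]*x[2] + x[3]*x[3] + x[4]*x[4] = 45
  r_xx[1] = x[0]*x[1] + x[1]*x[2] + x[2]*x[3] + x[3]*x[4] = 18
  r_xx[2] = x[0]*x[2] + x[1]*x[3] + x[2]*x[4] = 9
  r_xx[3] = x[0]*x[3] + x[1]*x[4] = 0
  r_xx[4] = x[0]*x[4] = -9
r_xx = [-9, 0, 9, 18, 45, 18, 9, 0, -9]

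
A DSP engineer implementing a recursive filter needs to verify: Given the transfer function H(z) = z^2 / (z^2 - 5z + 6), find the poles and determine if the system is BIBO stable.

Poles are roots of the denominator: z^2 - 5z + 6 = 0.
Quadratic formula: z = [-(-5) +/- sqrt((-5)^2 - 4*(6))] / 2
Discriminant = 25 - 24 = 1; sqrt = 1.
z = (5 +/- 1) / 2 => z = 3 or z = 2.
|p1| = 3, |p2| = 2.
For BIBO stability, all poles must lie inside the unit circle (|p| < 1).
System is UNSTABLE since at least one |p| >= 1.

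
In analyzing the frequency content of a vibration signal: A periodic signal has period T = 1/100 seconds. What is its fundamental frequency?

The fundamental frequency is the reciprocal of the period.
f = 1/T = 1/(1/100) = 100 Hz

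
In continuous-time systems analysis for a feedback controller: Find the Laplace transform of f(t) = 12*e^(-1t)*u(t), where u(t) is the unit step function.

Standard Laplace transform pair:
e^(-at)*u(t) <-> 1/(s+a)
With a = 1: L{12*e^(-1t)*u(t)} = 12/(s+1), ROC: Re(s) > -1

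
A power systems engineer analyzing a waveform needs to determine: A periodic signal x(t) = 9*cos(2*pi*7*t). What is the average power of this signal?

Average power of A*cos(wt) is A^2/2.
P = 9^2 / 2 = 81/2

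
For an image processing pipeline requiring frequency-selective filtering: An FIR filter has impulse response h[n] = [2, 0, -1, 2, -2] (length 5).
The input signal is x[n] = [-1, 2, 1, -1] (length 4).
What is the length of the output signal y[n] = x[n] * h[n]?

For linear convolution, the output length is:
len(y) = len(x) + len(h) - 1 = 4 + 5 - 1 = 8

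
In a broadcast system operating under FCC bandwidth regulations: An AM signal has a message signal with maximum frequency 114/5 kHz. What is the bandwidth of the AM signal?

In AM (double-sideband), the bandwidth is twice the message frequency.
BW = 2 * f_m = 2 * 114/5 kHz = 228/5 kHz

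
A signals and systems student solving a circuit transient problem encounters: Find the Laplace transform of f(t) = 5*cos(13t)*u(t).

Standard pair: cos(wt)*u(t) <-> s/(s^2+w^2)
With w = 13: L{5*cos(13t)*u(t)} = 5s/(s^2+169)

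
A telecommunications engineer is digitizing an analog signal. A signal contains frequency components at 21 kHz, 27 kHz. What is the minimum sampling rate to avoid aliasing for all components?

The highest frequency component is f_max = 27 kHz.
Nyquist rate = 2 * f_max = 2 * 27 kHz = 54 kHz.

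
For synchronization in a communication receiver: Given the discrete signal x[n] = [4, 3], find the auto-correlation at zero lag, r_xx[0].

The auto-correlation at zero lag r_xx[0] equals the signal energy.
r_xx[0] = sum of x[n]^2 = 4^2 + 3^2
= 16 + 9 = 25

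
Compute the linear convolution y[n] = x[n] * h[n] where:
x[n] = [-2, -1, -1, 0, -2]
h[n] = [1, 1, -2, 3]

y[n] = sum_k x[k]*h[n-k]. Output length = len(x) + len(h) - 1 = 5 + 4 - 1 = 8.
y[0] = -2*1 = -2
y[1] = -1*1 + -2*1 = -3
y[2] = -1*1 + -1*1 + -2*-2 = 2
y[3] = 0*1 + -1*1 + -1*-2 + -2*3 = -5
y[4] = -2*1 + 0*1 + -1*-2 + -1*3 = -3
y[5] = -2*1 + 0*-2 + -1*3 = -5
y[6] = -2*-2 + 0*3 = 4
y[7] = -2*3 = -6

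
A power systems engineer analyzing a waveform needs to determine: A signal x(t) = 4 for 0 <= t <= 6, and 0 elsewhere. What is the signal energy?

Energy = integral of |x(t)|^2 dt over the signal duration
= 4^2 * 6 = 16 * 6 = 96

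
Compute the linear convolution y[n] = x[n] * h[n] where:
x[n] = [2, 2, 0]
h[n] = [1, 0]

y[n] = sum_k x[k]*h[n-k]. Output length = len(x) + len(h) - 1 = 3 + 2 - 1 = 4.
y[0] = 2*1 = 2
y[1] = 2*1 + 2*0 = 2
y[2] = 0*1 + 2*0 = 0
y[3] = 0*0 = 0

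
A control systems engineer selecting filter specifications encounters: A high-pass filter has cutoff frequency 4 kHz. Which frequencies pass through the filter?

A high-pass filter passes all frequencies above the cutoff frequency 4 kHz and attenuates lower frequencies.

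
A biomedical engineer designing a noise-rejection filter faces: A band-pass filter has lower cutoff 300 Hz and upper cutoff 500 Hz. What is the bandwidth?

Bandwidth = f_high - f_low
= 500 Hz - 300 Hz = 200 Hz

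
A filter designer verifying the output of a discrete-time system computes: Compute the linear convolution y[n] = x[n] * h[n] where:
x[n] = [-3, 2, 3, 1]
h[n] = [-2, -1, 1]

y[n] = sum_k x[k]*h[n-k]. Output length = len(x) + len(h) - 1 = 4 + 3 - 1 = 6.
y[0] = -3*-2 = 6
y[1] = 2*-2 + -3*-1 = -1
y[2] = 3*-2 + 2*-1 + -3*1 = -11
y[3] = 1*-2 + 3*-1 + 2*1 = -3
y[4] = 1*-1 + 3*1 = 2
y[5] = 1*1 = 1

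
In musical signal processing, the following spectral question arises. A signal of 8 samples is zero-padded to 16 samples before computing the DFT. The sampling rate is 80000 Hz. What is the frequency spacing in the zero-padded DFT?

Original DFT: N = 8, resolution = f_s/N = 80000/8 = 10000 Hz
Zero-padded DFT: N = 16, resolution = f_s/N = 80000/16 = 5000 Hz
Zero-padding interpolates the spectrum (finer frequency grid)
but does NOT improve the true spectral resolution (ability to resolve close frequencies).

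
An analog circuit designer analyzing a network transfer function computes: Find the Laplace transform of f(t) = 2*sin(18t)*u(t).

Standard pair: sin(wt)*u(t) <-> w/(s^2+w^2)
With w = 18: L{2*sin(18t)*u(t)} = 36/(s^2+324)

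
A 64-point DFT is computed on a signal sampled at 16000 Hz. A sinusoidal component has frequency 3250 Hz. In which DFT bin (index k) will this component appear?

DFT frequency resolution = f_s/N = 16000/64 = 250 Hz
Bin index k = f_signal / resolution = 3250 / 250 = 13
The signal frequency 3250 Hz falls in DFT bin k = 13.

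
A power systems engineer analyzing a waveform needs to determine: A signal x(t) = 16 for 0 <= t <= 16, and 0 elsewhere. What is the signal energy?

Energy = integral of |x(t)|^2 dt over the signal duration
= 16^2 * 16 = 256 * 16 = 4096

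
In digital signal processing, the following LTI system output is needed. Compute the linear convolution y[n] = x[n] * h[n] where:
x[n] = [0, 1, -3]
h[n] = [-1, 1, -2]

y[n] = sum_k x[k]*h[n-k]. Output length = len(x) + len(h) - 1 = 3 + 3 - 1 = 5.
y[0] = 0*-1 = 0
y[1] = 1*-1 + 0*1 = -1
y[2] = -3*-1 + 1*1 + 0*-2 = 4
y[3] = -3*1 + 1*-2 = -5
y[4] = -3*-2 = 6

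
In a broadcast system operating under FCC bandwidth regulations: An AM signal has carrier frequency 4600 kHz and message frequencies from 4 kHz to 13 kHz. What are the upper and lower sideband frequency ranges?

Upper sideband (USB) = fc + [fm_low, fm_high] = 4600 + [4, 13] = [4604, 4613] kHz
Lower sideband (LSB) = fc - [fm_high, fm_low] = 4600 - [13, 4] = [4587, 4596] kHz
Total occupied spectrum: 4587 kHz to 4613 kHz (plus carrier at 4600 kHz)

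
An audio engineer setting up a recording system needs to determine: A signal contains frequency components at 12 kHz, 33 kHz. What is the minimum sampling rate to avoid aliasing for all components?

The highest frequency component is f_max = 33 kHz.
Nyquist rate = 2 * f_max = 2 * 33 kHz = 66 kHz.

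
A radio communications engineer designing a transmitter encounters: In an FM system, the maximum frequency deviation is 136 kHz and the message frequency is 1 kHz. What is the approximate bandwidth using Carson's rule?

Carson's rule: BW = 2*(delta_f + f_m)
= 2*(136 + 1) kHz = 274 kHz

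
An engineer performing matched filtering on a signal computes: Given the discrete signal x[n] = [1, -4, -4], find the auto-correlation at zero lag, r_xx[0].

The auto-correlation at zero lag r_xx[0] equals the signal energy.
r_xx[0] = sum of x[n]^2 = 1^2 + (-4)^2 + (-4)^2
= 1 + 16 + 16 = 33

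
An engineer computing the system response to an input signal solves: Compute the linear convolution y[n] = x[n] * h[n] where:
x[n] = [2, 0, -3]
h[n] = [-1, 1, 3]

y[n] = sum_k x[k]*h[n-k]. Output length = len(x) + len(h) - 1 = 3 + 3 - 1 = 5.
y[0] = 2*-1 = -2
y[1] = 0*-1 + 2*1 = 2
y[2] = -3*-1 + 0*1 + 2*3 = 9
y[3] = -3*1 + 0*3 = -3
y[4] = -3*3 = -9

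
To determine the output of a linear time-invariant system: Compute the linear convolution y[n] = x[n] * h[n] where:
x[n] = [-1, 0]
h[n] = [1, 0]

y[n] = sum_k x[k]*h[n-k]. Output length = len(x) + len(h) - 1 = 2 + 2 - 1 = 3.
y[0] = -1*1 = -1
y[1] = 0*1 + -1*0 = 0
y[2] = 0*0 = 0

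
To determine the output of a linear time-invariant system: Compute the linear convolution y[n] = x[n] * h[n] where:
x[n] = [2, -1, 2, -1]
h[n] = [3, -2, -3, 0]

y[n] = sum_k x[k]*h[n-k]. Output length = len(x) + len(h) - 1 = 4 + 4 - 1 = 7.
y[0] = 2*3 = 6
y[1] = -1*3 + 2*-2 = -7
y[2] = 2*3 + -1*-2 + 2*-3 = 2
y[3] = -1*3 + 2*-2 + -1*-3 + 2*0 = -4
y[4] = -1*-2 + 2*-3 + -1*0 = -4
y[5] = -1*-3 + 2*0 = 3
y[6] = -1*0 = 0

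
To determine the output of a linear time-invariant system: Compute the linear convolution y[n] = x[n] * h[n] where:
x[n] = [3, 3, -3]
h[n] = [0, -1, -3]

y[n] = sum_k x[k]*h[n-k]. Output length = len(x) + len(h) - 1 = 3 + 3 - 1 = 5.
y[0] = 3*0 = 0
y[1] = 3*0 + 3*-1 = -3
y[2] = -3*0 + 3*-1 + 3*-3 = -12
y[3] = -3*-1 + 3*-3 = -6
y[4] = -3*-3 = 9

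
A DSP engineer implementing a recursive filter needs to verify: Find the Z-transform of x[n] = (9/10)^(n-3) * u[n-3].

Time-shifting property: if X(z) = Z{x[n]}, then Z{x[n-d]} = z^(-d) * X(z)
X(z) = z/(z - 9/10) for x[n] = (9/10)^n * u[n]
Z{x[n-3]} = z^(-3) * z/(z - 9/10) = z^(-2)/(z - 9/10)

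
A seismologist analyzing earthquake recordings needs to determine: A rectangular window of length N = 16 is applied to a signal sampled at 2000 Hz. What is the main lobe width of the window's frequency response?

For a rectangular window of length N,
the main lobe width in frequency is 2*f_s/N.
= 2*2000/16 = 250 Hz
This determines the minimum frequency separation for resolving two sinusoids.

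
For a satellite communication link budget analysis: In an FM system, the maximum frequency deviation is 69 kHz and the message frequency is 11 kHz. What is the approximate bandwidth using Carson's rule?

Carson's rule: BW = 2*(delta_f + f_m)
= 2*(69 + 11) kHz = 160 kHz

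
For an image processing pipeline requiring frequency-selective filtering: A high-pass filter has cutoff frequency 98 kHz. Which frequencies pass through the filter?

A high-pass filter passes all frequencies above the cutoff frequency 98 kHz and attenuates lower frequencies.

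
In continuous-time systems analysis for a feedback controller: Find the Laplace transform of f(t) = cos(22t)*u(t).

Standard pair: cos(wt)*u(t) <-> s/(s^2+w^2)
With w = 22: L{cos(22t)*u(t)} = s/(s^2+484)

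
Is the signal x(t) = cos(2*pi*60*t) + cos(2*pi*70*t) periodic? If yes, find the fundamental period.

f1 = 60 Hz, f2 = 70 Hz
Period T1 = 1/60, T2 = 1/70
Ratio T1/T2 = 70/60, which is rational.
The signal is periodic with fundamental period T = 1/GCD(60,70) = 1/10 s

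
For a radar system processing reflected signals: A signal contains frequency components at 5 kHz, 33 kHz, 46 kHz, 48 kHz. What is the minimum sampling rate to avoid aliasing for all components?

The highest frequency component is f_max = 48 kHz.
Nyquist rate = 2 * f_max = 2 * 48 kHz = 96 kHz.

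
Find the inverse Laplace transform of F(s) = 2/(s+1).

Standard pair: k/(s+a) <-> k*e^(-at)*u(t)
With k=2, a=1: f(t) = 2*e^(-t)*u(t)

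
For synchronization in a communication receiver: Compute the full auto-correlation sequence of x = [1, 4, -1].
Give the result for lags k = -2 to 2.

r_xx[k] = sum_m x[m]*x[m+k], indexed from 0, for k = -2 to 2:
  r_xx[-2] = x[2]*x[0] = -1
  r_xx[-1] = x[1]*x[0] + x[2]*x[1] = 0
  r_xx[0] = x[0]*x[0] + x[1]*x[1] + x[2]*x[2] = 18
  r_xx[1] = x[0]*x[1] + x[1]*x[2] = 0
  r_xx[2] = x[0]*x[2] = -1
r_xx = [-1, 0, 18, 0, -1]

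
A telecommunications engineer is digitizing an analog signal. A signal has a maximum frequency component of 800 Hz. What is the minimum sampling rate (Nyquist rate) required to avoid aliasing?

By the Nyquist-Shannon sampling theorem,
the minimum sampling rate (Nyquist rate) must be at least 2 * f_max.
Nyquist rate = 2 * 800 Hz = 1600 Hz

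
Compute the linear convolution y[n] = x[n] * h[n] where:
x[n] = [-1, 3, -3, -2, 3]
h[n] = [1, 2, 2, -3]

y[n] = sum_k x[k]*h[n-k]. Output length = len(x) + len(h) - 1 = 5 + 4 - 1 = 8.
y[0] = -1*1 = -1
y[1] = 3*1 + -1*2 = 1
y[2] = -3*1 + 3*2 + -1*2 = 1
y[3] = -2*1 + -3*2 + 3*2 + -1*-3 = 1
y[4] = 3*1 + -2*2 + -3*2 + 3*-3 = -16
y[5] = 3*2 + -2*2 + -3*-3 = 11
y[6] = 3*2 + -2*-3 = 12
y[7] = 3*-3 = -9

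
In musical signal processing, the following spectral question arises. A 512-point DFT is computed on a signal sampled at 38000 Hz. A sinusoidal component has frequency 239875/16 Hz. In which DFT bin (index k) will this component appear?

DFT frequency resolution = f_s/N = 38000/512 = 2375/32 Hz
Bin index k = f_signal / resolution = 239875/16 / 2375/32 = 202
The signal frequency 239875/16 Hz falls in DFT bin k = 202.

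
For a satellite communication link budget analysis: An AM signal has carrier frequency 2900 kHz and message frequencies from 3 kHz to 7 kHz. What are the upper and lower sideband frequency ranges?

Upper sideband (USB) = fc + [fm_low, fm_high] = 2900 + [3, 7] = [2903, 2907] kHz
Lower sideband (LSB) = fc - [fm_high, fm_low] = 2900 - [7, 3] = [2893, 2897] kHz
Total occupied spectrum: 2893 kHz to 2907 kHz (plus carrier at 2900 kHz)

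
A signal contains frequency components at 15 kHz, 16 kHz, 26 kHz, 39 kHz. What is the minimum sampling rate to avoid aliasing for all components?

The highest frequency component is f_max = 39 kHz.
Nyquist rate = 2 * f_max = 2 * 39 kHz = 78 kHz.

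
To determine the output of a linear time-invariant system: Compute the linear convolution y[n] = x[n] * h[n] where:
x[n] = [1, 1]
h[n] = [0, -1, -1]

y[n] = sum_k x[k]*h[n-k]. Output length = len(x) + len(h) - 1 = 2 + 3 - 1 = 4.
y[0] = 1*0 = 0
y[1] = 1*0 + 1*-1 = -1
y[2] = 1*-1 + 1*-1 = -2
y[3] = 1*-1 = -1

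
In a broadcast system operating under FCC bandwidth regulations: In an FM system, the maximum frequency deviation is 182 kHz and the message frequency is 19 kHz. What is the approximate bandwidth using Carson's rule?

Carson's rule: BW = 2*(delta_f + f_m)
= 2*(182 + 19) kHz = 402 kHz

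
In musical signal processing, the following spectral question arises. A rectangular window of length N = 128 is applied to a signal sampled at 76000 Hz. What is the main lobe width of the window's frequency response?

For a rectangular window of length N,
the main lobe width in frequency is 2*f_s/N.
= 2*76000/128 = 2375/2 Hz
This determines the minimum frequency separation for resolving two sinusoids.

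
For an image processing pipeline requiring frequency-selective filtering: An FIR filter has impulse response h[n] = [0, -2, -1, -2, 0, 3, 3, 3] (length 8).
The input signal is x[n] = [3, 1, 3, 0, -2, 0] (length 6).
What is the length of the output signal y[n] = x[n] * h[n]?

For linear convolution, the output length is:
len(y) = len(x) + len(h) - 1 = 6 + 8 - 1 = 13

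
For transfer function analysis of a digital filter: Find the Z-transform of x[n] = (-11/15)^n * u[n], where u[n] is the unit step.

The Z-transform of a^n * u[n] is z/(z-a) for |z| > |a|.
Here a = -11/15, so X(z) = z/(z - (-11/15)) = 15z/(15z + 11)
ROC: |z| > 11/15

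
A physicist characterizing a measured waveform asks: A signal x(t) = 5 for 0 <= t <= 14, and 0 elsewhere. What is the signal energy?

Energy = integral of |x(t)|^2 dt over the signal duration
= 5^2 * 14 = 25 * 14 = 350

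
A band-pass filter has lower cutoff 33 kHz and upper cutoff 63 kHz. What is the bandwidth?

Bandwidth = f_high - f_low
= 63 kHz - 33 kHz = 30 kHz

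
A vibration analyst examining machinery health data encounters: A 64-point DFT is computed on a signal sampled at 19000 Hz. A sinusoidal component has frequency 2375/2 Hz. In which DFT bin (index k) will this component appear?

DFT frequency resolution = f_s/N = 19000/64 = 2375/8 Hz
Bin index k = f_signal / resolution = 2375/2 / 2375/8 = 4
The signal frequency 2375/2 Hz falls in DFT bin k = 4.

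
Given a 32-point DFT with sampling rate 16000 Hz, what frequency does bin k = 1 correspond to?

The frequency of DFT bin k is: f_k = k * f_s / N
f_1 = 1 * 16000 / 32 = 500 Hz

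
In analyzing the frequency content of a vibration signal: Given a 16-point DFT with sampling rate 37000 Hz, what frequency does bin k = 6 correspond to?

The frequency of DFT bin k is: f_k = k * f_s / N
f_6 = 6 * 37000 / 16 = 13875 Hz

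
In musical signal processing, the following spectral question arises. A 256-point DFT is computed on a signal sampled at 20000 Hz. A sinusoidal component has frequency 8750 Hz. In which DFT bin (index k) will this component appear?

DFT frequency resolution = f_s/N = 20000/256 = 625/8 Hz
Bin index k = f_signal / resolution = 8750 / 625/8 = 112
The signal frequency 8750 Hz falls in DFT bin k = 112.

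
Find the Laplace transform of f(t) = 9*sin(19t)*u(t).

Standard pair: sin(wt)*u(t) <-> w/(s^2+w^2)
With w = 19: L{9*sin(19t)*u(t)} = 171/(s^2+361)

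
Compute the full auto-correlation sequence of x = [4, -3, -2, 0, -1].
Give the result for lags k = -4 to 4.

r_xx[k] = sum_m x[m]*x[m+k], indexed from 0, for k = -4 to 4:
  r_xx[-4] = x[4]*x[0] = -4
  r_xx[-3] = x[3]*x[0] + x[4]*x[1] = 3
  r_xx[-2] = x[2]*x[0] + x[3]*x[1] + x[4]*x[2] = -6
  r_xx[-1] = x[1]*x[0] + x[2]*x[1] + x[3]*x[2] + x[4]*x[3] = -6
  r_xx[0] = x[0]*x[0] + x[1]*x[1] + x[2]*x[2] + x[3]*x[3] + x[4]*x[4] = 30
  r_xx[1] = x[0]*x[1] + x[1]*x[2] + x[2]*x[3] + x[3]*x[4] = -6
  r_xx[2] = x[0]*x[2] + x[1]*x[3] + x[2]*x[4] = -6
  r_xx[3] = x[0]*x[3] + x[1]*x[4] = 3
  r_xx[4] = x[0]*x[4] = -4
r_xx = [-4, 3, -6, -6, 30, -6, -6, 3, -4]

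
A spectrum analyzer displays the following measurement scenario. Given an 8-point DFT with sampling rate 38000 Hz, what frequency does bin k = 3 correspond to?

The frequency of DFT bin k is: f_k = k * f_s / N
f_3 = 3 * 38000 / 8 = 14250 Hz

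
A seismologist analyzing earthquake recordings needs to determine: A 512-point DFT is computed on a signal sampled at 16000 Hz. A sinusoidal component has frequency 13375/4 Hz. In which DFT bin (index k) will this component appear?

DFT frequency resolution = f_s/N = 16000/512 = 125/4 Hz
Bin index k = f_signal / resolution = 13375/4 / 125/4 = 107
The signal frequency 13375/4 Hz falls in DFT bin k = 107.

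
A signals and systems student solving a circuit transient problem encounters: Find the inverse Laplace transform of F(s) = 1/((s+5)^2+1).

Standard pair: w/((s+a)^2+w^2) <-> e^(-at)*sin(wt)*u(t)
With a=5, w=1: f(t) = e^(-5t)*sin(t)*u(t)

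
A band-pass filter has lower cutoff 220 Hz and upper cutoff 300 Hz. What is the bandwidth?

Bandwidth = f_high - f_low
= 300 Hz - 220 Hz = 80 Hz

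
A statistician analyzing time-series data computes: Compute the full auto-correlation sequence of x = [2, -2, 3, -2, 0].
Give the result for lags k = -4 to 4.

r_xx[k] = sum_m x[m]*x[m+k], indexed from 0, for k = -4 to 4:
  r_xx[-4] = x[4]*x[0] = 0
  r_xx[-3] = x[3]*x[0] + x[4]*x[1] = -4
  r_xx[-2] = x[2]*x[0] + x[3]*x[1] + x[4]*x[2] = 10
  r_xx[-1] = x[1]*x[0] + x[2]*x[1] + x[3]*x[2] + x[4]*x[3] = -16
  r_xx[0] = x[0]*x[0] + x[1]*x[1] + x[2]*x[2] + x[3]*x[3] + x[4]*x[4] = 21
  r_xx[1] = x[0]*x[1] + x[1]*x[2] + x[2]*x[3] + x[3]*x[4] = -16
  r_xx[2] = x[0]*x[2] + x[1]*x[3] + x[2]*x[4] = 10
  r_xx[3] = x[0]*x[3] + x[1]*x[4] = -4
  r_xx[4] = x[0]*x[4] = 0
r_xx = [0, -4, 10, -16, 21, -16, 10, -4, 0]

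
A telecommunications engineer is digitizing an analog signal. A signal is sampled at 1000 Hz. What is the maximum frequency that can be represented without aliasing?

The maximum frequency that can be represented without aliasing
is the Nyquist frequency: f_max = f_s / 2 = 1000 Hz / 2 = 500 Hz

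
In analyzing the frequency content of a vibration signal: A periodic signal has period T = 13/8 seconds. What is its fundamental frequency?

The fundamental frequency is the reciprocal of the period.
f = 1/T = 1/(13/8) = 8/13 Hz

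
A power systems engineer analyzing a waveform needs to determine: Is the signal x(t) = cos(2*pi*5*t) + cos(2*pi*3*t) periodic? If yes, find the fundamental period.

f1 = 5 Hz, f2 = 3 Hz
Period T1 = 1/5, T2 = 1/3
Ratio T1/T2 = 3/5, which is rational.
The signal is periodic with fundamental period T = 1/GCD(5,3) = 1 s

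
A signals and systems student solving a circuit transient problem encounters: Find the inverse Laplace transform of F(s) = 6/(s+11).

Standard pair: k/(s+a) <-> k*e^(-at)*u(t)
With k=6, a=11: f(t) = 6*e^(-11t)*u(t)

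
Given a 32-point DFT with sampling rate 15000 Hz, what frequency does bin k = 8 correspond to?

The frequency of DFT bin k is: f_k = k * f_s / N
f_8 = 8 * 15000 / 32 = 3750 Hz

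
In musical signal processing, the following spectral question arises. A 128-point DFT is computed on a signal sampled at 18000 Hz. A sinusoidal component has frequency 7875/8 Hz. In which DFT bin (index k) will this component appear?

DFT frequency resolution = f_s/N = 18000/128 = 1125/8 Hz
Bin index k = f_signal / resolution = 7875/8 / 1125/8 = 7
The signal frequency 7875/8 Hz falls in DFT bin k = 7.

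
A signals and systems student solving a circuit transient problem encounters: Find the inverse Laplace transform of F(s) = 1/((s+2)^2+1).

Standard pair: w/((s+a)^2+w^2) <-> e^(-at)*sin(wt)*u(t)
With a=2, w=1: f(t) = e^(-2t)*sin(t)*u(t)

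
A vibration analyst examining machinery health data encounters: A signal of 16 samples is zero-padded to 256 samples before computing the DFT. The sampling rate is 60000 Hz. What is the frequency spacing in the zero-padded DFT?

Original DFT: N = 16, resolution = f_s/N = 60000/16 = 3750 Hz
Zero-padded DFT: N = 256, resolution = f_s/N = 60000/256 = 1875/8 Hz
Zero-padding interpolates the spectrum (finer frequency grid)
but does NOT improve the true spectral resolution (ability to resolve close frequencies).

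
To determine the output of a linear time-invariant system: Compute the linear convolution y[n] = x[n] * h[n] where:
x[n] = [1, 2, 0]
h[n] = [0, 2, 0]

y[n] = sum_k x[k]*h[n-k]. Output length = len(x) + len(h) - 1 = 3 + 3 - 1 = 5.
y[0] = 1*0 = 0
y[1] = 2*0 + 1*2 = 2
y[2] = 0*0 + 2*2 + 1*0 = 4
y[3] = 0*2 + 2*0 = 0
y[4] = 0*0 = 0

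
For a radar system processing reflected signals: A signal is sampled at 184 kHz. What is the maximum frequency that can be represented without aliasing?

The maximum frequency that can be represented without aliasing
is the Nyquist frequency: f_max = f_s / 2 = 184 kHz / 2 = 92 kHz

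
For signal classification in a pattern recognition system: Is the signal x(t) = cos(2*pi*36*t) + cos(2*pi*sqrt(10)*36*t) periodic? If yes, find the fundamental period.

f1 = 36 Hz, f2 = 36*sqrt(10) Hz
Ratio f2/f1 = sqrt(10), which is irrational.
Since the frequency ratio is irrational, no common period exists.
The signal is not periodic.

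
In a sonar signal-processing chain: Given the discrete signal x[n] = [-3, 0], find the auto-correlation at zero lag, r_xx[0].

The auto-correlation at zero lag r_xx[0] equals the signal energy.
r_xx[0] = sum of x[n]^2 = (-3)^2 + 0^2
= 9 + 0 = 9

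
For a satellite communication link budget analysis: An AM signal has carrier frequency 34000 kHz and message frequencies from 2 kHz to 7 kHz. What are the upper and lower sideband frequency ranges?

Upper sideband (USB) = fc + [fm_low, fm_high] = 34000 + [2, 7] = [34002, 34007] kHz
Lower sideband (LSB) = fc - [fm_high, fm_low] = 34000 - [7, 2] = [33993, 33998] kHz
Total occupied spectrum: 33993 kHz to 34007 kHz (plus carrier at 34000 kHz)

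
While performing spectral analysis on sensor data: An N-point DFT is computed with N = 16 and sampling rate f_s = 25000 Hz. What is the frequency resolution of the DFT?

DFT frequency resolution = f_s / N
= 25000 / 16 = 3125/2 Hz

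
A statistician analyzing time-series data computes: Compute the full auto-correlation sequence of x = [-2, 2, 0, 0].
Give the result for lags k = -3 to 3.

r_xx[k] = sum_m x[m]*x[m+k], indexed from 0, for k = -3 to 3:
  r_xx[-3] = x[3]*x[0] = 0
  r_xx[-2] = x[2]*x[0] + x[3]*x[1] = 0
  r_xx[-1] = x[1]*x[0] + x[2]*x[1] + x[3]*x[2] = -4
  r_xx[0] = x[0]*x[0] + x[1]*x[1] + x[2]*x[2] + x[3]*x[3] = 8
  r_xx[1] = x[0]*x[1] + x[1]*x[2] + x[2]*x[3] = -4
  r_xx[2] = x[0]*x[2] + x[1]*x[3] = 0
  r_xx[3] = x[0]*x[3] = 0
r_xx = [0, 0, -4, 8, -4, 0, 0]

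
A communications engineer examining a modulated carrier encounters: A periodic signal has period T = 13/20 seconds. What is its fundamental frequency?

The fundamental frequency is the reciprocal of the period.
f = 1/T = 1/(13/20) = 20/13 Hz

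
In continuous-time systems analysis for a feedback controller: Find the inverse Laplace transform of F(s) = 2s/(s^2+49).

Standard pair: s/(s^2+w^2) <-> cos(wt)*u(t)
With k=2, w=7: f(t) = 2*cos(7t)*u(t)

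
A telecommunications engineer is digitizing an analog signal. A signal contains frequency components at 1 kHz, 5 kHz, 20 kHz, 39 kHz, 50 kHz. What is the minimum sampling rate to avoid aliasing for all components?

The highest frequency component is f_max = 50 kHz.
Nyquist rate = 2 * f_max = 2 * 50 kHz = 100 kHz.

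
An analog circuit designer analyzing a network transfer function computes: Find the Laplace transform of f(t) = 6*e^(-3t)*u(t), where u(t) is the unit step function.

Standard Laplace transform pair:
e^(-at)*u(t) <-> 1/(s+a)
With a = 3: L{6*e^(-3t)*u(t)} = 6/(s+3), ROC: Re(s) > -3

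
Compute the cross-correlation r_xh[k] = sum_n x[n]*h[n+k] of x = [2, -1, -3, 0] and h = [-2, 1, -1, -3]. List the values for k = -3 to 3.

Both sequences indexed from 0 and zero outside their support.
Lags with overlap: k = -3 to 3.
  r_xh[-3] = x[3]*h[0] = 0
  r_xh[-2] = x[2]*h[0] + x[3]*h[1] = 6
  r_xh[-1] = x[1]*h[0] + x[2]*h[1] + x[3]*h[2] = -1
  r_xh[0] = x[0]*h[0] + x[1]*h[1] + x[2]*h[2] + x[3]*h[3] = -2
  r_xh[1] = x[0]*h[1] + x[1]*h[2] + x[2]*h[3] = 12
  r_xh[2] = x[0]*h[2] + x[1]*h[3] = 1
  r_xh[3] = x[0]*h[3] = -6
r_xh = [0, 6, -1, -2, 12, 1, -6] (for k = -3, ..., 3)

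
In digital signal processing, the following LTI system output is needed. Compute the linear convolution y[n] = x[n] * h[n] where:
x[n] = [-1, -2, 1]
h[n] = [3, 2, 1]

y[n] = sum_k x[k]*h[n-k]. Output length = len(x) + len(h) - 1 = 3 + 3 - 1 = 5.
y[0] = -1*3 = -3
y[1] = -2*3 + -1*2 = -8
y[2] = 1*3 + -2*2 + -1*1 = -2
y[3] = 1*2 + -2*1 = 0
y[4] = 1*1 = 1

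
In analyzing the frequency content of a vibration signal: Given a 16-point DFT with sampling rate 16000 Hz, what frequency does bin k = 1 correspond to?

The frequency of DFT bin k is: f_k = k * f_s / N
f_1 = 1 * 16000 / 16 = 1000 Hz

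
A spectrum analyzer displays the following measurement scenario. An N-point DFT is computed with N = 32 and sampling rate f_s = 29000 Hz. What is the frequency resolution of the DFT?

DFT frequency resolution = f_s / N
= 29000 / 32 = 3625/4 Hz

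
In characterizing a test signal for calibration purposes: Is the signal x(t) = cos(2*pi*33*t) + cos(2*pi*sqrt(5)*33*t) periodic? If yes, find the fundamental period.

f1 = 33 Hz, f2 = 33*sqrt(5) Hz
Ratio f2/f1 = sqrt(5), which is irrational.
Since the frequency ratio is irrational, no common period exists.
The signal is not periodic.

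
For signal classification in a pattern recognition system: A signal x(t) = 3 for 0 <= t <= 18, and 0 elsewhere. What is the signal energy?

Energy = integral of |x(t)|^2 dt over the signal duration
= 3^2 * 18 = 9 * 18 = 162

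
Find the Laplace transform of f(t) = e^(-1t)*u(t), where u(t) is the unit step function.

Standard Laplace transform pair:
e^(-at)*u(t) <-> 1/(s+a)
With a = 1: L{e^(-1t)*u(t)} = 1/(s+1), ROC: Re(s) > -1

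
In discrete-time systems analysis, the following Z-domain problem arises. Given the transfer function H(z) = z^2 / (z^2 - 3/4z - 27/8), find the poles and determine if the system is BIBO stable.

Poles are roots of the denominator: z^2 - 3/4z - 27/8 = 0.
Quadratic formula: z = [-(-3/4) +/- sqrt((-3/4)^2 - 4*(-27/8))] / 2
Discriminant = 9/16 + 27/2 = 225/16; sqrt = 15/4.
z = (3/4 +/- 15/4) / 2 => z = 9/4 or z = -3/2.
|p1| = 3/2, |p2| = 9/4.
For BIBO stability, all poles must lie inside the unit circle (|p| < 1).
System is UNSTABLE since at least one |p| >= 1.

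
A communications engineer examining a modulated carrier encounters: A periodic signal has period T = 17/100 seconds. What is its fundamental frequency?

The fundamental frequency is the reciprocal of the period.
f = 1/T = 1/(17/100) = 100/17 Hz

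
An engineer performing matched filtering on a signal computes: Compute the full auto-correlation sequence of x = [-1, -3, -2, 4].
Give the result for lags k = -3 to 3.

r_xx[k] = sum_m x[m]*x[m+k], indexed from 0, for k = -3 to 3:
  r_xx[-3] = x[3]*x[0] = -4
  r_xx[-2] = x[2]*x[0] + x[3]*x[1] = -10
  r_xx[-1] = x[1]*x[0] + x[2]*x[1] + x[3]*x[2] = 1
  r_xx[0] = x[0]*x[0] + x[1]*x[1] + x[2]*x[2] + x[3]*x[3] = 30
  r_xx[1] = x[0]*x[1] + x[1]*x[2] + x[2]*x[3] = 1
  r_xx[2] = x[0]*x[2] + x[1]*x[3] = -10
  r_xx[3] = x[0]*x[3] = -4
r_xx = [-4, -10, 1, 30, 1, -10, -4]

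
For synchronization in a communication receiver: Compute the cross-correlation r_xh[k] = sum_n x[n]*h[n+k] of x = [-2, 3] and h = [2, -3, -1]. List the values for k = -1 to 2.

Both sequences indexed from 0 and zero outside their support.
Lags with overlap: k = -1 to 2.
  r_xh[-1] = x[1]*h[0] = 6
  r_xh[0] = x[0]*h[0] + x[1]*h[1] = -13
  r_xh[1] = x[0]*h[1] + x[1]*h[2] = 3
  r_xh[2] = x[0]*h[2] = 2
r_xh = [6, -13, 3, 2] (for k = -1, ..., 2)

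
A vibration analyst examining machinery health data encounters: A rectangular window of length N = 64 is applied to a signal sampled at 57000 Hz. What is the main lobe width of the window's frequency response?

For a rectangular window of length N,
the main lobe width in frequency is 2*f_s/N.
= 2*57000/64 = 7125/4 Hz
This determines the minimum frequency separation for resolving two sinusoids.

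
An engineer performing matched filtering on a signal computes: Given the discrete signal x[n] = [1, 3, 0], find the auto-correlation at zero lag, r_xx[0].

The auto-correlation at zero lag r_xx[0] equals the signal energy.
r_xx[0] = sum of x[n]^2 = 1^2 + 3^2 + 0^2
= 1 + 9 + 0 = 10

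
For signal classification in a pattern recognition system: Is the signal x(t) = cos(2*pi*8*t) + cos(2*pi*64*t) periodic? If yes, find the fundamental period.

f1 = 8 Hz, f2 = 64 Hz
Period T1 = 1/8, T2 = 1/64
Ratio T1/T2 = 64/8, which is rational.
The signal is periodic with fundamental period T = 1/GCD(8,64) = 1/8 s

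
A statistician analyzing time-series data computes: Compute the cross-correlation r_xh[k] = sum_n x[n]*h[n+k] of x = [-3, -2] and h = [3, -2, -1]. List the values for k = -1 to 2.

Both sequences indexed from 0 and zero outside their support.
Lags with overlap: k = -1 to 2.
  r_xh[-1] = x[1]*h[0] = -6
  r_xh[0] = x[0]*h[0] + x[1]*h[1] = -5
  r_xh[1] = x[0]*h[1] + x[1]*h[2] = 8
  r_xh[2] = x[0]*h[2] = 3
r_xh = [-6, -5, 8, 3] (for k = -1, ..., 2)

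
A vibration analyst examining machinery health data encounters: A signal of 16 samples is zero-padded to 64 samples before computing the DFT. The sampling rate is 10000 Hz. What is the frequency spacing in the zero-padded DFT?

Original DFT: N = 16, resolution = f_s/N = 10000/16 = 625 Hz
Zero-padded DFT: N = 64, resolution = f_s/N = 10000/64 = 625/4 Hz
Zero-padding interpolates the spectrum (finer frequency grid)
but does NOT improve the true spectral resolution (ability to resolve close frequencies).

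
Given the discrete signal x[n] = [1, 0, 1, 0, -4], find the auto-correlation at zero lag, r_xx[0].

The auto-correlation at zero lag r_xx[0] equals the signal energy.
r_xx[0] = sum of x[n]^2 = 1^2 + 0^2 + 1^2 + 0^2 + (-4)^2
= 1 + 0 + 1 + 0 + 16 = 18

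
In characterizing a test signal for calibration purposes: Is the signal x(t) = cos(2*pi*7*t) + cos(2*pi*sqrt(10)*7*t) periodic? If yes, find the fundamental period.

f1 = 7 Hz, f2 = 7*sqrt(10) Hz
Ratio f2/f1 = sqrt(10), which is irrational.
Since the frequency ratio is irrational, no common period exists.
The signal is not periodic.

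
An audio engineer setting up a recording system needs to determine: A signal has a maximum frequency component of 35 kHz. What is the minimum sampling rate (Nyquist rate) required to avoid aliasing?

By the Nyquist-Shannon sampling theorem,
the minimum sampling rate (Nyquist rate) must be at least 2 * f_max.
Nyquist rate = 2 * 35 kHz = 70 kHz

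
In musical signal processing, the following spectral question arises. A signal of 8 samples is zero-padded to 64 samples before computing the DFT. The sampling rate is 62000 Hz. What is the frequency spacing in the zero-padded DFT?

Original DFT: N = 8, resolution = f_s/N = 62000/8 = 7750 Hz
Zero-padded DFT: N = 64, resolution = f_s/N = 62000/64 = 3875/4 Hz
Zero-padding interpolates the spectrum (finer frequency grid)
but does NOT improve the true spectral resolution (ability to resolve close frequencies).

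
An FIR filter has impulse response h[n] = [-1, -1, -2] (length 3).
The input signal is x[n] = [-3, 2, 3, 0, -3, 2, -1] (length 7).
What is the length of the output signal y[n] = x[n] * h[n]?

For linear convolution, the output length is:
len(y) = len(x) + len(h) - 1 = 7 + 3 - 1 = 9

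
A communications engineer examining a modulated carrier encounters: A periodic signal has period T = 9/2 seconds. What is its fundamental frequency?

The fundamental frequency is the reciprocal of the period.
f = 1/T = 1/(9/2) = 2/9 Hz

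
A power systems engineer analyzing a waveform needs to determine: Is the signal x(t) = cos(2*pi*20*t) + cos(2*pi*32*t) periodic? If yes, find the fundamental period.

f1 = 20 Hz, f2 = 32 Hz
Period T1 = 1/20, T2 = 1/32
Ratio T1/T2 = 32/20, which is rational.
The signal is periodic with fundamental period T = 1/GCD(20,32) = 1/4 s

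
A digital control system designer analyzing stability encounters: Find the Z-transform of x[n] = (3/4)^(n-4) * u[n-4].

Time-shifting property: if X(z) = Z{x[n]}, then Z{x[n-d]} = z^(-d) * X(z)
X(z) = z/(z - 3/4) for x[n] = (3/4)^n * u[n]
Z{x[n-4]} = z^(-4) * z/(z - 3/4) = z^(-3)/(z - 3/4)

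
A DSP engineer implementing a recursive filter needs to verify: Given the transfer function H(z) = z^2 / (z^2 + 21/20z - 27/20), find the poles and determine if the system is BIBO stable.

Poles are roots of the denominator: z^2 + 21/20z - 27/20 = 0.
Quadratic formula: z = [-(21/20) +/- sqrt((21/20)^2 - 4*(-27/20))] / 2
Discriminant = 441/400 + 27/5 = 2601/400; sqrt = 51/20.
z = (-21/20 +/- 51/20) / 2 => z = 3/4 or z = -9/5.
|p1| = 9/5, |p2| = 3/4.
For BIBO stability, all poles must lie inside the unit circle (|p| < 1).
System is UNSTABLE since at least one |p| >= 1.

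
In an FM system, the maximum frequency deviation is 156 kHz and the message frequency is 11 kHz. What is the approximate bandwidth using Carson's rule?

Carson's rule: BW = 2*(delta_f + f_m)
= 2*(156 + 11) kHz = 334 kHz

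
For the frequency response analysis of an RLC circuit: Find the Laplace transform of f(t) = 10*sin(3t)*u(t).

Standard pair: sin(wt)*u(t) <-> w/(s^2+w^2)
With w = 3: L{10*sin(3t)*u(t)} = 30/(s^2+9)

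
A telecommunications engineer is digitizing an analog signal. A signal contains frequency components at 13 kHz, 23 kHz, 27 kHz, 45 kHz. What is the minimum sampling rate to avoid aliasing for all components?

The highest frequency component is f_max = 45 kHz.
Nyquist rate = 2 * f_max = 2 * 45 kHz = 90 kHz.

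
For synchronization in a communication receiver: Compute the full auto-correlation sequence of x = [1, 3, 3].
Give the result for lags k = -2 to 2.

r_xx[k] = sum_m x[m]*x[m+k], indexed from 0, for k = -2 to 2:
  r_xx[-2] = x[2]*x[0] = 3
  r_xx[-1] = x[1]*x[0] + x[2]*x[1] = 12
  r_xx[0] = x[0]*x[0] + x[1]*x[1] + x[2]*x[2] = 19
  r_xx[1] = x[0]*x[1] + x[1]*x[2] = 12
  r_xx[2] = x[0]*x[2] = 3
r_xx = [3, 12, 19, 12, 3]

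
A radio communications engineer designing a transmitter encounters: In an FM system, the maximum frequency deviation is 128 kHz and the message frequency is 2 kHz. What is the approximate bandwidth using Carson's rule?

Carson's rule: BW = 2*(delta_f + f_m)
= 2*(128 + 2) kHz = 260 kHz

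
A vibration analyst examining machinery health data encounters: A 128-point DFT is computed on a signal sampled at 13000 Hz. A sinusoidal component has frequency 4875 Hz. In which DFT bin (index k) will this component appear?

DFT frequency resolution = f_s/N = 13000/128 = 1625/16 Hz
Bin index k = f_signal / resolution = 4875 / 1625/16 = 48
The signal frequency 4875 Hz falls in DFT bin k = 48.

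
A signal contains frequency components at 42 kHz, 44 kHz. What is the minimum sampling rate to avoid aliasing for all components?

The highest frequency component is f_max = 44 kHz.
Nyquist rate = 2 * f_max = 2 * 44 kHz = 88 kHz.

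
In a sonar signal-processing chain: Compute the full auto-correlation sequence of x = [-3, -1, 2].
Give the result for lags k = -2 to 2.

r_xx[k] = sum_m x[m]*x[m+k], indexed from 0, for k = -2 to 2:
  r_xx[-2] = x[2]*x[0] = -6
  r_xx[-1] = x[1]*x[0] + x[2]*x[1] = 1
  r_xx[0] = x[0]*x[0] + x[1]*x[1] + x[2]*x[2] = 14
  r_xx[1] = x[0]*x[1] + x[1]*x[2] = 1
  r_xx[2] = x[0]*x[2] = -6
r_xx = [-6, 1, 14, 1, -6]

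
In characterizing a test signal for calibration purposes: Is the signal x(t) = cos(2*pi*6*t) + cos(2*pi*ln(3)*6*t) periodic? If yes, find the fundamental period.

f1 = 6 Hz, f2 = 6*ln(3) Hz
Ratio f2/f1 = ln(3), which is irrational.
Since the frequency ratio is irrational, no common period exists.
The signal is not periodic.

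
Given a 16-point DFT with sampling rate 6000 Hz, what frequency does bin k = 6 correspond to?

The frequency of DFT bin k is: f_k = k * f_s / N
f_6 = 6 * 6000 / 16 = 2250 Hz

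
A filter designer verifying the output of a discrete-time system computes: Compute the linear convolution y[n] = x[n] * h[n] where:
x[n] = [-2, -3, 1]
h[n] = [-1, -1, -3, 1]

y[n] = sum_k x[k]*h[n-k]. Output length = len(x) + len(h) - 1 = 3 + 4 - 1 = 6.
y[0] = -2*-1 = 2
y[1] = -3*-1 + -2*-1 = 5
y[2] = 1*-1 + -3*-1 + -2*-3 = 8
y[3] = 1*-1 + -3*-3 + -2*1 = 6
y[4] = 1*-3 + -3*1 = -6
y[5] = 1*1 = 1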